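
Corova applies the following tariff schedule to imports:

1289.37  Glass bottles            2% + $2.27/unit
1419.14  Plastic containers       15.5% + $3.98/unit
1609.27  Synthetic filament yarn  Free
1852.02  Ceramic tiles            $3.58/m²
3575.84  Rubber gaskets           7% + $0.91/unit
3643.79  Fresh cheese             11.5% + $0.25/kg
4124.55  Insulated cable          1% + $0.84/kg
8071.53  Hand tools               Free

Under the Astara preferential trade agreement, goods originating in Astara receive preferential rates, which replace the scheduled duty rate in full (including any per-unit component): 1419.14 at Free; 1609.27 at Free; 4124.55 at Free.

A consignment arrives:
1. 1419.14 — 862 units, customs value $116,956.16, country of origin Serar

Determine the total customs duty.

Line 1 (1419.14, Serar, 862 units, $116,956.16):
Base rate for 1419.14 is 15.5% + $3.98/unit.
1419.14 has an FTA preferential rate, but origin Serar is not Astara; base rate stands.
Duty = $116,956.16 × 15.5% + 862 × $3.98 = $21,558.96.

$21,558.96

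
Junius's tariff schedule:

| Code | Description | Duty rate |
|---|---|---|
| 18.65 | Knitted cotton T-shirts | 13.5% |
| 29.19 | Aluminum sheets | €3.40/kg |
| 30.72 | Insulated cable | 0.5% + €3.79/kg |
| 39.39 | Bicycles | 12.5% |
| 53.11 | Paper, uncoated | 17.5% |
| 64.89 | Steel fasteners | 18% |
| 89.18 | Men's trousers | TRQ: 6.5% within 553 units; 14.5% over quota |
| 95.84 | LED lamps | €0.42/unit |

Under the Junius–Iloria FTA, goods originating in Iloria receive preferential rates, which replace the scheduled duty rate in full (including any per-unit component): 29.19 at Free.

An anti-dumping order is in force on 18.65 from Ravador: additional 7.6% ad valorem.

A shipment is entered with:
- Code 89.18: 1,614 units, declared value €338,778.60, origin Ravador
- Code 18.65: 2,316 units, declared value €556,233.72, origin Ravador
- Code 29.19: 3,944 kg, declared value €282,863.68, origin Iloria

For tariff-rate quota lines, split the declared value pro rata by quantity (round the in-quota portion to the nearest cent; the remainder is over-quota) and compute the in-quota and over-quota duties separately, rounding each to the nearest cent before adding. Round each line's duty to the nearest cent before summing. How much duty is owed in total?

€157,202.24

Line 1 (89.18, Ravador, 1,614 units, €338,778.60):
Code 89.18 is under a tariff-rate quota (threshold 553 units). In-quota: 553 units at 6.5%; over-quota: 1,061 units at 14.5%.
Pro-rata value split: in-quota = €338,778.60 × 553/1,614 = €116,074.70; over-quota = €338,778.60 − €116,074.70 = €222,703.90.
In-quota duty = €116,074.70 × 6.5% = €7,544.86. Over-quota duty = €222,703.90 × 14.5% = €32,292.07.
Line duty = €7,544.86 + €32,292.07 = €39,836.93.
Line 2 (18.65, Ravador, 2,316 units, €556,233.72):
Base rate for 18.65 is 13.5%.
Additional duty on 18.65 from Ravador: +7.6%. Applied ad valorem rate: 13.5% + 7.6% = 21.1%.
Duty = €556,233.72 × 21.1% = €117,365.31.
Line 3 (29.19, Iloria, 3,944 kg, €282,863.68):
Base rate for 29.19 is €3.40/kg.
Origin Iloria qualifies under the Junius–Iloria agreement and 29.19 is covered: preferential rate Free applies instead.
Duty = €282,863.68 × 0% = €0.00.
Total = €39,836.93 + €117,365.31 + €0.00 = €157,202.24.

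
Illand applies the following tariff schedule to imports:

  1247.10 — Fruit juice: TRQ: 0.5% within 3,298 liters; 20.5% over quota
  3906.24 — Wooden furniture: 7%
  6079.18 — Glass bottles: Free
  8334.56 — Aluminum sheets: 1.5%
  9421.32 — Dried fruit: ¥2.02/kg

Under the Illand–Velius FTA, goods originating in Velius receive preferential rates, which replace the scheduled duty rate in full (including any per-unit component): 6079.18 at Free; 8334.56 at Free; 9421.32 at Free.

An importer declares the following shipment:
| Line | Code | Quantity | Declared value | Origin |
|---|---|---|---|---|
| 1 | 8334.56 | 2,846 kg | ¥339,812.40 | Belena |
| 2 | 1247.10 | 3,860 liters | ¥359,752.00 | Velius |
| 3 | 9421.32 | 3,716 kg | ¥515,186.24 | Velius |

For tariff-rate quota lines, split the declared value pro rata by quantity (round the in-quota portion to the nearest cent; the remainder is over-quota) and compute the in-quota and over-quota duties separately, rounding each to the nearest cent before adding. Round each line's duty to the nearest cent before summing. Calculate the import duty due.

Line 1 (8334.56, Belena, 2,846 kg, ¥339,812.40):
Base rate for 8334.56 is 1.5%.
8334.56 has an FTA preferential rate, but origin Belena is not Velius; base rate stands.
Duty = ¥339,812.40 × 1.5% = ¥5,097.19.
Line 2 (1247.10, Velius, 3,860 liters, ¥359,752.00):
Code 1247.10 is under a tariff-rate quota (threshold 3,298 liters). In-quota: 3,298 liters at 0.5%; over-quota: 562 liters at 20.5%.
Pro-rata value split: in-quota = ¥359,752.00 × 3,298/3,860 = ¥307,373.60; over-quota = ¥359,752.00 − ¥307,373.60 = ¥52,378.40.
In-quota duty = ¥307,373.60 × 0.5% = ¥1,536.87. Over-quota duty = ¥52,378.40 × 20.5% = ¥10,737.57.
Line duty = ¥1,536.87 + ¥10,737.57 = ¥12,274.44.
Line 3 (9421.32, Velius, 3,716 kg, ¥515,186.24):
Base rate for 9421.32 is ¥2.02/kg.
Origin Velius qualifies under the Illand–Velius agreement and 9421.32 is covered: preferential rate Free applies instead.
Duty = ¥515,186.24 × 0% = ¥0.00.
Total = ¥5,097.19 + ¥12,274.44 + ¥0.00 = ¥17,371.63.

¥17,371.63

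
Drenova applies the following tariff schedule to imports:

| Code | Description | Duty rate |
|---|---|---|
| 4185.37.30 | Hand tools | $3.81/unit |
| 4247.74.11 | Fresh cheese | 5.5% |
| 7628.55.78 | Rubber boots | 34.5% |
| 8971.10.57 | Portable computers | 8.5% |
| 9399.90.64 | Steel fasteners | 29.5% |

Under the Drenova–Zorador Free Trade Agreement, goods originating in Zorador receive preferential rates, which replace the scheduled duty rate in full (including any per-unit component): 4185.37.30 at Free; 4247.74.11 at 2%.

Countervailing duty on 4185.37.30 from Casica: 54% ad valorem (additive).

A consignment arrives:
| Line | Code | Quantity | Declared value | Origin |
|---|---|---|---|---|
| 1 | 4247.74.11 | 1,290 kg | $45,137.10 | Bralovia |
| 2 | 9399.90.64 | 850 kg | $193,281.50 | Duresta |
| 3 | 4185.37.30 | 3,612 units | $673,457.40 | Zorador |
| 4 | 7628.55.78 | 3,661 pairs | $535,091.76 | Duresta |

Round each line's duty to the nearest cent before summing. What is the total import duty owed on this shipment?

Line 1 (4247.74.11, Bralovia, 1,290 kg, $45,137.10):
Base rate for 4247.74.11 is 5.5%.
4247.74.11 has an FTA preferential rate, but origin Bralovia is not Zorador; base rate stands.
Duty = $45,137.10 × 5.5% = $2,482.54.
Line 2 (9399.90.64, Duresta, 850 kg, $193,281.50):
Base rate for 9399.90.64 is 29.5%.
Duty = $193,281.50 × 29.5% = $57,018.04.
Line 3 (4185.37.30, Zorador, 3,612 units, $673,457.40):
Base rate for 4185.37.30 is $3.81/unit.
Origin Zorador qualifies under the Drenova–Zorador agreement and 4185.37.30 is covered: preferential rate Free applies instead.
The additional-duty order on 4185.37.30 targets Casica, not Zorador; it does not apply.
Duty = $673,457.40 × 0% = $0.00.
Line 4 (7628.55.78, Duresta, 3,661 pairs, $535,091.76):
Base rate for 7628.55.78 is 34.5%.
Duty = $535,091.76 × 34.5% = $184,606.66.
Total = $2,482.54 + $57,018.04 + $0.00 + $184,606.66 = $244,107.24.

$244,107.24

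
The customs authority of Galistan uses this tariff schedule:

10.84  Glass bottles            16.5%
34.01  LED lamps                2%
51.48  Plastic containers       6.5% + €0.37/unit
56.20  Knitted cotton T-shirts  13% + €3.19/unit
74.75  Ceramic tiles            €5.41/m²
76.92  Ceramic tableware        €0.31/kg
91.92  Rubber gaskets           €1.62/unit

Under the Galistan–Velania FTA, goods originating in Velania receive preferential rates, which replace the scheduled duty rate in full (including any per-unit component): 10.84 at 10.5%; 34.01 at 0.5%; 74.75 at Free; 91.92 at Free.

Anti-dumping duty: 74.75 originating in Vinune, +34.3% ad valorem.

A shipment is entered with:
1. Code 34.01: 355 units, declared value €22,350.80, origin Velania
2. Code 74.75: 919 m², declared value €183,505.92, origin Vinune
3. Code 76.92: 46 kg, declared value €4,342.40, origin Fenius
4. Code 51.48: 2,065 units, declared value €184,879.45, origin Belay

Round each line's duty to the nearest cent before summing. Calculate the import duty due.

€80,821.54

Line 1 (34.01, Velania, 355 units, €22,350.80):
Base rate for 34.01 is 2%.
Origin Velania qualifies under the Galistan–Velania agreement and 34.01 is covered: preferential rate 0.5% applies instead.
Duty = €22,350.80 × 0.5% = €111.75.
Line 2 (74.75, Vinune, 919 m², €183,505.92):
Base rate for 74.75 is €5.41/m².
74.75 has an FTA preferential rate, but origin Vinune is not Velania; base rate stands.
Additional duty on 74.75 from Vinune: +34.3% ad valorem. Applied ad valorem rate = 34.3%.
Duty = €183,505.92 × 34.3% + 919 × €5.41 = €67,914.32.
Line 3 (76.92, Fenius, 46 kg, €4,342.40):
Base rate for 76.92 is €0.31/kg.
Duty = 46 × €0.31 = €14.26.
Line 4 (51.48, Belay, 2,065 units, €184,879.45):
Base rate for 51.48 is 6.5% + €0.37/unit.
Duty = €184,879.45 × 6.5% + 2,065 × €0.37 = €12,781.21.
Total = €111.75 + €67,914.32 + €14.26 + €12,781.21 = €80,821.54.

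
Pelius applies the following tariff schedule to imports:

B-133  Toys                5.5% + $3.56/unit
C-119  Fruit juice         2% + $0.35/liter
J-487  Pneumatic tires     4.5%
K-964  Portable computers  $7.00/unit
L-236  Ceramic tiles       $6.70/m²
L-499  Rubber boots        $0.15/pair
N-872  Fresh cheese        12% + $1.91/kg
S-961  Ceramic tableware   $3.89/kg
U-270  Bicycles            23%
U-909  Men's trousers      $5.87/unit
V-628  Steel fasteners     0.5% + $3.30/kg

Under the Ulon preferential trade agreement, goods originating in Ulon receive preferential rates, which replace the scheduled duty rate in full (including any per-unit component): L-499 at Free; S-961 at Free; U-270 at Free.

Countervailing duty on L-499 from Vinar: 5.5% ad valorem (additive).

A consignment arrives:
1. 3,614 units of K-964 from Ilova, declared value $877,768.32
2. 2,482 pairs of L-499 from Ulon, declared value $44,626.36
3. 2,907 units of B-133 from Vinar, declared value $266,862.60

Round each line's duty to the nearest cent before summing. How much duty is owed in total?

Line 1 (K-964, Ilova, 3,614 units, $877,768.32):
Base rate for K-964 is $7.00/unit.
Duty = 3,614 × $7.00 = $25,298.00.
Line 2 (L-499, Ulon, 2,482 pairs, $44,626.36):
Base rate for L-499 is $0.15/pair.
Origin Ulon qualifies under the Pelius–Ulon agreement and L-499 is covered: preferential rate Free applies instead.
The additional-duty order on L-499 targets Vinar, not Ulon; it does not apply.
Duty = $44,626.36 × 0% = $0.00.
Line 3 (B-133, Vinar, 2,907 units, $266,862.60):
Base rate for B-133 is 5.5% + $3.56/unit.
Duty = $266,862.60 × 5.5% + 2,907 × $3.56 = $25,026.36.
Total = $25,298.00 + $0.00 + $25,026.36 = $50,324.36.

$50,324.36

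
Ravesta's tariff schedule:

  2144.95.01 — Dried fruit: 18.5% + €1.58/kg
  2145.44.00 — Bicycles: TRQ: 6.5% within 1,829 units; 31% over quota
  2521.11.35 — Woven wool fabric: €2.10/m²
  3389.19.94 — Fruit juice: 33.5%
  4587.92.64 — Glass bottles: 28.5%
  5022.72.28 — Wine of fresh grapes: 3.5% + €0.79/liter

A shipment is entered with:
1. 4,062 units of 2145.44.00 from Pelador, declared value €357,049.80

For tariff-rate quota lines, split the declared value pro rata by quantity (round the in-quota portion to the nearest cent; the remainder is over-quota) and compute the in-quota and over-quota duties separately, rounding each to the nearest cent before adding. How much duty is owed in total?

€71,297.01

Line 1 (2145.44.00, Pelador, 4,062 units, €357,049.80):
Code 2145.44.00 is under a tariff-rate quota (threshold 1,829 units). In-quota: 1,829 units at 6.5%; over-quota: 2,233 units at 31%.
Pro-rata value split: in-quota = €357,049.80 × 1,829/4,062 = €160,769.10; over-quota = €357,049.80 − €160,769.10 = €196,280.70.
In-quota duty = €160,769.10 × 6.5% = €10,449.99. Over-quota duty = €196,280.70 × 31% = €60,847.02.
Line duty = €10,449.99 + €60,847.02 = €71,297.01.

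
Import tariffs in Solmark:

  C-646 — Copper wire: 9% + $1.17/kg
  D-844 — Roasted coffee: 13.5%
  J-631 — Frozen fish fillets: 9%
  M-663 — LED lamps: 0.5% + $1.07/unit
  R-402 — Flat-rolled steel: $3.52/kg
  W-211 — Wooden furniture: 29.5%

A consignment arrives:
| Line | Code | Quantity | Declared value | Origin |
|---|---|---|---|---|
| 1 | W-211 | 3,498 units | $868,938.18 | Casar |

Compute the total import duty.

Line 1 (W-211, Casar, 3,498 units, $868,938.18):
Base rate for W-211 is 29.5%.
Duty = $868,938.18 × 29.5% = $256,336.76.

$256,336.76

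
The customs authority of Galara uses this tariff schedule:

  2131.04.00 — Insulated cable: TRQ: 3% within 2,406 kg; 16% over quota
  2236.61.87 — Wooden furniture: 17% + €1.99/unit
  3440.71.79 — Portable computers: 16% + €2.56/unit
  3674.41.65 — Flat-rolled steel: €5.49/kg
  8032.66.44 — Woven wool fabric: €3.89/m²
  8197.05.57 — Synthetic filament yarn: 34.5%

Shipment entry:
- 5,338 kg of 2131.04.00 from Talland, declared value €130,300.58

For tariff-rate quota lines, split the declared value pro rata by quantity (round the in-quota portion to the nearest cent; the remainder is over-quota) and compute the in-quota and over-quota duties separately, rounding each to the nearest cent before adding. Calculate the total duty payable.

€13,213.13

Line 1 (2131.04.00, Talland, 5,338 kg, €130,300.58):
Code 2131.04.00 is under a tariff-rate quota (threshold 2,406 kg). In-quota: 2,406 kg at 3%; over-quota: 2,932 kg at 16%.
Pro-rata value split: in-quota = €130,300.58 × 2,406/5,338 = €58,730.46; over-quota = €130,300.58 − €58,730.46 = €71,570.12.
In-quota duty = €58,730.46 × 3% = €1,761.91. Over-quota duty = €71,570.12 × 16% = €11,451.22.
Line duty = €1,761.91 + €11,451.22 = €13,213.13.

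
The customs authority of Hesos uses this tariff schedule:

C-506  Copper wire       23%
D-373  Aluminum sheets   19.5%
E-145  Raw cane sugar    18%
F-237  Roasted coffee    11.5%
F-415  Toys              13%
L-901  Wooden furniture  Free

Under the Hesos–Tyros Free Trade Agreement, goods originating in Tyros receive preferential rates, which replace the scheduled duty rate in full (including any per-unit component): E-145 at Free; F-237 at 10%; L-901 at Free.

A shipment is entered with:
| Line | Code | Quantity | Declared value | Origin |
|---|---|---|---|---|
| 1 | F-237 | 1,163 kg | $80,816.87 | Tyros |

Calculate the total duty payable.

Line 1 (F-237, Tyros, 1,163 kg, $80,816.87):
Base rate for F-237 is 11.5%.
Origin Tyros qualifies under the Hesos–Tyros agreement and F-237 is covered: preferential rate 10% applies instead.
Duty = $80,816.87 × 10% = $8,081.69.

$8,081.69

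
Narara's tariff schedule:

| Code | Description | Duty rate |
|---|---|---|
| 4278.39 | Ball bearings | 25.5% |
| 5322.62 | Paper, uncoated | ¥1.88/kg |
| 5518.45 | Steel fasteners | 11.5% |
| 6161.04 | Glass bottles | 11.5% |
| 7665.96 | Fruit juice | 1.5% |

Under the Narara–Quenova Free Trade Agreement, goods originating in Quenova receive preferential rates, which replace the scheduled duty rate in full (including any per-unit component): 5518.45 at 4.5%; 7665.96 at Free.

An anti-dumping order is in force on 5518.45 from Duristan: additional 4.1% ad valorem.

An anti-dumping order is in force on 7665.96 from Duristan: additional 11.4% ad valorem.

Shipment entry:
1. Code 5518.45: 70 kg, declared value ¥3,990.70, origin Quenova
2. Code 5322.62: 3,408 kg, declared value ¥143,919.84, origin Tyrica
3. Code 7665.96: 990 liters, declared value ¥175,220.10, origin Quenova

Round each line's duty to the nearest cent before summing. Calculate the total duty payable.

¥6,586.62

Line 1 (5518.45, Quenova, 70 kg, ¥3,990.70):
Base rate for 5518.45 is 11.5%.
Origin Quenova qualifies under the Narara–Quenova agreement and 5518.45 is covered: preferential rate 4.5% applies instead.
The additional-duty order on 5518.45 targets Duristan, not Quenova; it does not apply.
Duty = ¥3,990.70 × 4.5% = ¥179.58.
Line 2 (5322.62, Tyrica, 3,408 kg, ¥143,919.84):
Base rate for 5322.62 is ¥1.88/kg.
Duty = 3,408 × ¥1.88 = ¥6,407.04.
Line 3 (7665.96, Quenova, 990 liters, ¥175,220.10):
Base rate for 7665.96 is 1.5%.
Origin Quenova qualifies under the Narara–Quenova agreement and 7665.96 is covered: preferential rate Free applies instead.
The additional-duty order on 7665.96 targets Duristan, not Quenova; it does not apply.
Duty = ¥175,220.10 × 0% = ¥0.00.
Total = ¥179.58 + ¥6,407.04 + ¥0.00 = ¥6,586.62.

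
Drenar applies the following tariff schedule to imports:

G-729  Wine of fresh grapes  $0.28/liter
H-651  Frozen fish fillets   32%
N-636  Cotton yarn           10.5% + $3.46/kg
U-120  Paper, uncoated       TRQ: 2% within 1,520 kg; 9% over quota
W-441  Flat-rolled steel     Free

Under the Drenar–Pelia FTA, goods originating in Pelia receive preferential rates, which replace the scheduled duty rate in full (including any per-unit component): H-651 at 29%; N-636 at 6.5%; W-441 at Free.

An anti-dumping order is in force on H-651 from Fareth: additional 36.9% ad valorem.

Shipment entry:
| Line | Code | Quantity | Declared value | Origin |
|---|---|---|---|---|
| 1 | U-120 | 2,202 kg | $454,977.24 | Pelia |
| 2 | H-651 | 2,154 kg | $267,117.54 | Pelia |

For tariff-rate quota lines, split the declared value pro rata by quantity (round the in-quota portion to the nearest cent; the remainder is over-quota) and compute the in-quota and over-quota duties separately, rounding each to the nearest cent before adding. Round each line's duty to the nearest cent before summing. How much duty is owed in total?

Line 1 (U-120, Pelia, 2,202 kg, $454,977.24):
Code U-120 is under a tariff-rate quota (threshold 1,520 kg). In-quota: 1,520 kg at 2%; over-quota: 682 kg at 9%.
Pro-rata value split: in-quota = $454,977.24 × 1,520/2,202 = $314,062.40; over-quota = $454,977.24 − $314,062.40 = $140,914.84.
In-quota duty = $314,062.40 × 2% = $6,281.25. Over-quota duty = $140,914.84 × 9% = $12,682.34.
Line duty = $6,281.25 + $12,682.34 = $18,963.59.
Line 2 (H-651, Pelia, 2,154 kg, $267,117.54):
Base rate for H-651 is 32%.
Origin Pelia qualifies under the Drenar–Pelia agreement and H-651 is covered: preferential rate 29% applies instead.
The additional-duty order on H-651 targets Fareth, not Pelia; it does not apply.
Duty = $267,117.54 × 29% = $77,464.09.
Total = $18,963.59 + $77,464.09 = $96,427.68.

$96,427.68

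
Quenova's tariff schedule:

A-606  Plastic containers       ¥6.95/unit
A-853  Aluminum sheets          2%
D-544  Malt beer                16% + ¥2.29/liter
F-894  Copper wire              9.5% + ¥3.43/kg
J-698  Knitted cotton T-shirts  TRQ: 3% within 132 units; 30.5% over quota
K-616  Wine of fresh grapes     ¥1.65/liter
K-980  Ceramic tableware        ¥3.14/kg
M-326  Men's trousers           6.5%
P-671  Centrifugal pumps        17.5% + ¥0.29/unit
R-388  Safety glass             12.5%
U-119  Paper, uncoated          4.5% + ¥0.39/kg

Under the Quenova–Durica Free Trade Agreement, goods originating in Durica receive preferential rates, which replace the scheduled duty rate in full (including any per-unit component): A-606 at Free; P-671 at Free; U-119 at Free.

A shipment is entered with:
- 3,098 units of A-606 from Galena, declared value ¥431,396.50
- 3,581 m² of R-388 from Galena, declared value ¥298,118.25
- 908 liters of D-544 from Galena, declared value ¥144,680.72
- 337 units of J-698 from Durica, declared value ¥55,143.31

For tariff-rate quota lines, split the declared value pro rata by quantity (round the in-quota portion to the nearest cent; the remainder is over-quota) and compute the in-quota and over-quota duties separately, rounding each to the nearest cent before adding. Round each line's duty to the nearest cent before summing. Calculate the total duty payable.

Line 1 (A-606, Galena, 3,098 units, ¥431,396.50):
Base rate for A-606 is ¥6.95/unit.
A-606 has an FTA preferential rate, but origin Galena is not Durica; base rate stands.
Duty = 3,098 × ¥6.95 = ¥21,531.10.
Line 2 (R-388, Galena, 3,581 m², ¥298,118.25):
Base rate for R-388 is 12.5%.
Duty = ¥298,118.25 × 12.5% = ¥37,264.78.
Line 3 (D-544, Galena, 908 liters, ¥144,680.72):
Base rate for D-544 is 16% + ¥2.29/liter.
Duty = ¥144,680.72 × 16% + 908 × ¥2.29 = ¥25,228.24.
Line 4 (J-698, Durica, 337 units, ¥55,143.31):
Code J-698 is under a tariff-rate quota (threshold 132 units). In-quota: 132 units at 3%; over-quota: 205 units at 30.5%.
Pro-rata value split: in-quota = ¥55,143.31 × 132/337 = ¥21,599.16; over-quota = ¥55,143.31 − ¥21,599.16 = ¥33,544.15.
In-quota duty = ¥21,599.16 × 3% = ¥647.97. Over-quota duty = ¥33,544.15 × 30.5% = ¥10,230.97.
Line duty = ¥647.97 + ¥10,230.97 = ¥10,878.94.
Total = ¥21,531.10 + ¥37,264.78 + ¥25,228.24 + ¥10,878.94 = ¥94,903.06.

¥94,903.06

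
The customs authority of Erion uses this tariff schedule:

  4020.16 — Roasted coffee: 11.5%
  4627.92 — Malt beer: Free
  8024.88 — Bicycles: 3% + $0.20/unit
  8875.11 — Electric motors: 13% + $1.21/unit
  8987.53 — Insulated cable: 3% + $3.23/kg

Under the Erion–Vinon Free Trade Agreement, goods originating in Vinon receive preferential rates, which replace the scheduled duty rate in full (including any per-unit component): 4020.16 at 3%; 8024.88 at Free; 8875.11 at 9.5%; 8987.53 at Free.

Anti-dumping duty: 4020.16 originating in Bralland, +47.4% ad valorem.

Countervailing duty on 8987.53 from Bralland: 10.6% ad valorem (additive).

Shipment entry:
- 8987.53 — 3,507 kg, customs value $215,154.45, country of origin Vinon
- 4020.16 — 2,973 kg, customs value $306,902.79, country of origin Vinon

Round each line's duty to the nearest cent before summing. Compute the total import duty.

Line 1 (8987.53, Vinon, 3,507 kg, $215,154.45):
Base rate for 8987.53 is 3% + $3.23/kg.
Origin Vinon qualifies under the Erion–Vinon agreement and 8987.53 is covered: preferential rate Free applies instead.
The additional-duty order on 8987.53 targets Bralland, not Vinon; it does not apply.
Duty = $215,154.45 × 0% = $0.00.
Line 2 (4020.16, Vinon, 2,973 kg, $306,902.79):
Base rate for 4020.16 is 11.5%.
Origin Vinon qualifies under the Erion–Vinon agreement and 4020.16 is covered: preferential rate 3% applies instead.
The additional-duty order on 4020.16 targets Bralland, not Vinon; it does not apply.
Duty = $306,902.79 × 3% = $9,207.08.
Total = $0.00 + $9,207.08 = $9,207.08.

$9,207.08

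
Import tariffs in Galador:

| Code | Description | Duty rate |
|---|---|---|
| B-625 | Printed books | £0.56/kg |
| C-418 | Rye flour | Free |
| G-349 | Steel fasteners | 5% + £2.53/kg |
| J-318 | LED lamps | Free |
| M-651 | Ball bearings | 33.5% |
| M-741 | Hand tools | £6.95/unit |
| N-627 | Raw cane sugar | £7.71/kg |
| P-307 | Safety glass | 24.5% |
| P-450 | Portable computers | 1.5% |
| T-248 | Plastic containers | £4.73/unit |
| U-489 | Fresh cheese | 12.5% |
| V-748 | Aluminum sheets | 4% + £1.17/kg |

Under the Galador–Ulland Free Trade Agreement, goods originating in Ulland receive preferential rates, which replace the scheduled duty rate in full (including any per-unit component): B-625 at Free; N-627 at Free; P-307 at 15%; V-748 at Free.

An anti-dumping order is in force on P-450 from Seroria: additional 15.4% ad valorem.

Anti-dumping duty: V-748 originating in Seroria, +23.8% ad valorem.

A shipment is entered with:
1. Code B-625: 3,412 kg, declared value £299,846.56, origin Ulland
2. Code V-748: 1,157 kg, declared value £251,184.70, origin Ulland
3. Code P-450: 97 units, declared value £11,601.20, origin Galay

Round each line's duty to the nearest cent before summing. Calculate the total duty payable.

£174.02

Line 1 (B-625, Ulland, 3,412 kg, £299,846.56):
Base rate for B-625 is £0.56/kg.
Origin Ulland qualifies under the Galador–Ulland agreement and B-625 is covered: preferential rate Free applies instead.
Duty = £299,846.56 × 0% = £0.00.
Line 2 (V-748, Ulland, 1,157 kg, £251,184.70):
Base rate for V-748 is 4% + £1.17/kg.
Origin Ulland qualifies under the Galador–Ulland agreement and V-748 is covered: preferential rate Free applies instead.
The additional-duty order on V-748 targets Seroria, not Ulland; it does not apply.
Duty = £251,184.70 × 0% = £0.00.
Line 3 (P-450, Galay, 97 units, £11,601.20):
Base rate for P-450 is 1.5%.
The additional-duty order on P-450 targets Seroria, not Galay; it does not apply.
Duty = £11,601.20 × 1.5% = £174.02.
Total = £0.00 + £0.00 + £174.02 = £174.02.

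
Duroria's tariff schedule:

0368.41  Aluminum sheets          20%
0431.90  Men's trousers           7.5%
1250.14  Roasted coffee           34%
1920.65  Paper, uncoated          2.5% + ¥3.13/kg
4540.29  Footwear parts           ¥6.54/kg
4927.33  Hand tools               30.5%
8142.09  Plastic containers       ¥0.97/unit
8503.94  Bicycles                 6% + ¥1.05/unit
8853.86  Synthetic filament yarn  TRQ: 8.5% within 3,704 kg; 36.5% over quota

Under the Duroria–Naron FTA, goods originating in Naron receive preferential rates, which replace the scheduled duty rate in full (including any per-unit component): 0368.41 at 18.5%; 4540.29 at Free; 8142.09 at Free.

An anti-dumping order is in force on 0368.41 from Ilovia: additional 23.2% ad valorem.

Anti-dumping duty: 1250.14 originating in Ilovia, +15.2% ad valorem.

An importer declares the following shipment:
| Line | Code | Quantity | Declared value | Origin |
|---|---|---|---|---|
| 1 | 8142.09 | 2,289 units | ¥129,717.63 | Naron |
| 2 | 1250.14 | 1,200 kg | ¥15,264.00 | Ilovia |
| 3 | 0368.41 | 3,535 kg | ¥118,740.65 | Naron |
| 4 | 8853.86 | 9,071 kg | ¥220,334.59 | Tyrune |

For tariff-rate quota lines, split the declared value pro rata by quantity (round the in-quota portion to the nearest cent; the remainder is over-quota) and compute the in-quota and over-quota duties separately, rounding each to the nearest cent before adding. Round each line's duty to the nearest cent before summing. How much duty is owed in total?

Line 1 (8142.09, Naron, 2,289 units, ¥129,717.63):
Base rate for 8142.09 is ¥0.97/unit.
Origin Naron qualifies under the Duroria–Naron agreement and 8142.09 is covered: preferential rate Free applies instead.
Duty = ¥129,717.63 × 0% = ¥0.00.
Line 2 (1250.14, Ilovia, 1,200 kg, ¥15,264.00):
Base rate for 1250.14 is 34%.
Additional duty on 1250.14 from Ilovia: +15.2%. Applied ad valorem rate: 34% + 15.2% = 49.2%.
Duty = ¥15,264.00 × 49.2% = ¥7,509.89.
Line 3 (0368.41, Naron, 3,535 kg, ¥118,740.65):
Base rate for 0368.41 is 20%.
Origin Naron qualifies under the Duroria–Naron agreement and 0368.41 is covered: preferential rate 18.5% applies instead.
The additional-duty order on 0368.41 targets Ilovia, not Naron; it does not apply.
Duty = ¥118,740.65 × 18.5% = ¥21,967.02.
Line 4 (8853.86, Tyrune, 9,071 kg, ¥220,334.59):
Code 8853.86 is under a tariff-rate quota (threshold 3,704 kg). In-quota: 3,704 kg at 8.5%; over-quota: 5,367 kg at 36.5%.
Pro-rata value split: in-quota = ¥220,334.59 × 3,704/9,071 = ¥89,970.16; over-quota = ¥220,334.59 − ¥89,970.16 = ¥130,364.43.
In-quota duty = ¥89,970.16 × 8.5% = ¥7,647.46. Over-quota duty = ¥130,364.43 × 36.5% = ¥47,583.02.
Line duty = ¥7,647.46 + ¥47,583.02 = ¥55,230.48.
Total = ¥0.00 + ¥7,509.89 + ¥21,967.02 + ¥55,230.48 = ¥84,707.39.

¥84,707.39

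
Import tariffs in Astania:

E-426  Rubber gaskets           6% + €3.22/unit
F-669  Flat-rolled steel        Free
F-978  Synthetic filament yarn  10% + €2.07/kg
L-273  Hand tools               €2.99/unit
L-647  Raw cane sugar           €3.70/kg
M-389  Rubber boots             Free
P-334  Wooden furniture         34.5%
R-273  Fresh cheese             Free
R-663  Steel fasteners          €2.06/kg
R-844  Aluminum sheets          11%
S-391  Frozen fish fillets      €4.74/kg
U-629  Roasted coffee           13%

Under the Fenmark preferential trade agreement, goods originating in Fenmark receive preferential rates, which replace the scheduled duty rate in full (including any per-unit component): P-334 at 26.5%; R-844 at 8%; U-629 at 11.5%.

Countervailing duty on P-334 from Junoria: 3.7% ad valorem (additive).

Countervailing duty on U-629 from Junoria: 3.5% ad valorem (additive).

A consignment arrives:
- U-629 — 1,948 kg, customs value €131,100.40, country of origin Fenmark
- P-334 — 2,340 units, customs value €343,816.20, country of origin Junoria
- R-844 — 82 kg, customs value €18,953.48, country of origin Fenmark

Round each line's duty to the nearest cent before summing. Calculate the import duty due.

€147,930.62

Line 1 (U-629, Fenmark, 1,948 kg, €131,100.40):
Base rate for U-629 is 13%.
Origin Fenmark qualifies under the Astania–Fenmark agreement and U-629 is covered: preferential rate 11.5% applies instead.
The additional-duty order on U-629 targets Junoria, not Fenmark; it does not apply.
Duty = €131,100.40 × 11.5% = €15,076.55.
Line 2 (P-334, Junoria, 2,340 units, €343,816.20):
Base rate for P-334 is 34.5%.
P-334 has an FTA preferential rate, but origin Junoria is not Fenmark; base rate stands.
Additional duty on P-334 from Junoria: +3.7%. Applied ad valorem rate: 34.5% + 3.7% = 38.2%.
Duty = €343,816.20 × 38.2% = €131,337.79.
Line 3 (R-844, Fenmark, 82 kg, €18,953.48):
Base rate for R-844 is 11%.
Origin Fenmark qualifies under the Astania–Fenmark agreement and R-844 is covered: preferential rate 8% applies instead.
Duty = €18,953.48 × 8% = €1,516.28.
Total = €15,076.55 + €131,337.79 + €1,516.28 = €147,930.62.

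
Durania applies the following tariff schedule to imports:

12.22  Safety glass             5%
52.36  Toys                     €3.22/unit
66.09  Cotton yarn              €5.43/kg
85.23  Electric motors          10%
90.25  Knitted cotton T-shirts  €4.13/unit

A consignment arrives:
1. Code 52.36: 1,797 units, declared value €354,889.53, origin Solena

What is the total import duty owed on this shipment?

€5,786.34

Line 1 (52.36, Solena, 1,797 units, €354,889.53):
Base rate for 52.36 is €3.22/unit.
Duty = 1,797 × €3.22 = €5,786.34.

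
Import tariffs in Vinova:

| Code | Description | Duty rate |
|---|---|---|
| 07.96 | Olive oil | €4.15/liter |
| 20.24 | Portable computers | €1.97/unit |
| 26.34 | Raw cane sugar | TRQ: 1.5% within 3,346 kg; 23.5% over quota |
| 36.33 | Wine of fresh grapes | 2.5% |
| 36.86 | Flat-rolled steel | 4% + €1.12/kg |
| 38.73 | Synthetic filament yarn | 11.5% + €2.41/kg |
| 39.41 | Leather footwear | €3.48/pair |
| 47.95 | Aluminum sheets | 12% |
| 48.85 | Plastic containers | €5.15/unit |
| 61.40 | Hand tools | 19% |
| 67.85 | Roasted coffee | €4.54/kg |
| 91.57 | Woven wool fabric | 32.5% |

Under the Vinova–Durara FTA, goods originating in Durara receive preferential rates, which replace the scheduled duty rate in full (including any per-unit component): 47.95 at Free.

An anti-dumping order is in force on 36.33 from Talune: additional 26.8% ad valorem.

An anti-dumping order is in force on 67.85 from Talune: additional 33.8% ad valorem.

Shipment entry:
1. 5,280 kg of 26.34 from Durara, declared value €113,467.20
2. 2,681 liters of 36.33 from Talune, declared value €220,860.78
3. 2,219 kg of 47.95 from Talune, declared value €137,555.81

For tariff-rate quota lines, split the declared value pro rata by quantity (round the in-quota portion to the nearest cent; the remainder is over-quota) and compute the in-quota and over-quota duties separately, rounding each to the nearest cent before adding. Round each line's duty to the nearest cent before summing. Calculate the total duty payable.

€92,064.48

Line 1 (26.34, Durara, 5,280 kg, €113,467.20):
Code 26.34 is under a tariff-rate quota (threshold 3,346 kg). In-quota: 3,346 kg at 1.5%; over-quota: 1,934 kg at 23.5%.
Pro-rata value split: in-quota = €113,467.20 × 3,346/5,280 = €71,905.54; over-quota = €113,467.20 − €71,905.54 = €41,561.66.
In-quota duty = €71,905.54 × 1.5% = €1,078.58. Over-quota duty = €41,561.66 × 23.5% = €9,766.99.
Line duty = €1,078.58 + €9,766.99 = €10,845.57.
Line 2 (36.33, Talune, 2,681 liters, €220,860.78):
Base rate for 36.33 is 2.5%.
Additional duty on 36.33 from Talune: +26.8%. Applied ad valorem rate: 2.5% + 26.8% = 29.3%.
Duty = €220,860.78 × 29.3% = €64,712.21.
Line 3 (47.95, Talune, 2,219 kg, €137,555.81):
Base rate for 47.95 is 12%.
47.95 has an FTA preferential rate, but origin Talune is not Durara; base rate stands.
Duty = €137,555.81 × 12% = €16,506.70.
Total = €10,845.57 + €64,712.21 + €16,506.70 = €92,064.48.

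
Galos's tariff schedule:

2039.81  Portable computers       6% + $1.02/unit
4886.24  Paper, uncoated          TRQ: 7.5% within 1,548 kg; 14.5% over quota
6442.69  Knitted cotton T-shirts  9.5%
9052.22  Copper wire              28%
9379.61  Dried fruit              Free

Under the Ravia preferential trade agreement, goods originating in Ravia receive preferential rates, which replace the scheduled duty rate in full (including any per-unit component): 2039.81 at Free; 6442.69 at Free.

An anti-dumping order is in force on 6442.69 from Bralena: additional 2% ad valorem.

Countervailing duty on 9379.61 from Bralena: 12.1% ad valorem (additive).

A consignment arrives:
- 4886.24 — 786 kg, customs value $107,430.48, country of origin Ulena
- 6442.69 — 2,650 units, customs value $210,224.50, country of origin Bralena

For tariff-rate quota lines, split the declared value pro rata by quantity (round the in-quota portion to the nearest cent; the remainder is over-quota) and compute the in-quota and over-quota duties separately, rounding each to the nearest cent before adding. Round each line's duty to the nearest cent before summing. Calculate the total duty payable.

Line 1 (4886.24, Ulena, 786 kg, $107,430.48):
Code 4886.24 is under a tariff-rate quota (threshold 1,548 kg). Quantity 786 kg is within the quota, so the in-quota rate 7.5% applies to the full value.
Duty = $107,430.48 × 7.5% = $8,057.29.
Line 2 (6442.69, Bralena, 2,650 units, $210,224.50):
Base rate for 6442.69 is 9.5%.
6442.69 has an FTA preferential rate, but origin Bralena is not Ravia; base rate stands.
Additional duty on 6442.69 from Bralena: +2%. Applied ad valorem rate: 9.5% + 2% = 11.5%.
Duty = $210,224.50 × 11.5% = $24,175.82.
Total = $8,057.29 + $24,175.82 = $32,233.11.

$32,233.11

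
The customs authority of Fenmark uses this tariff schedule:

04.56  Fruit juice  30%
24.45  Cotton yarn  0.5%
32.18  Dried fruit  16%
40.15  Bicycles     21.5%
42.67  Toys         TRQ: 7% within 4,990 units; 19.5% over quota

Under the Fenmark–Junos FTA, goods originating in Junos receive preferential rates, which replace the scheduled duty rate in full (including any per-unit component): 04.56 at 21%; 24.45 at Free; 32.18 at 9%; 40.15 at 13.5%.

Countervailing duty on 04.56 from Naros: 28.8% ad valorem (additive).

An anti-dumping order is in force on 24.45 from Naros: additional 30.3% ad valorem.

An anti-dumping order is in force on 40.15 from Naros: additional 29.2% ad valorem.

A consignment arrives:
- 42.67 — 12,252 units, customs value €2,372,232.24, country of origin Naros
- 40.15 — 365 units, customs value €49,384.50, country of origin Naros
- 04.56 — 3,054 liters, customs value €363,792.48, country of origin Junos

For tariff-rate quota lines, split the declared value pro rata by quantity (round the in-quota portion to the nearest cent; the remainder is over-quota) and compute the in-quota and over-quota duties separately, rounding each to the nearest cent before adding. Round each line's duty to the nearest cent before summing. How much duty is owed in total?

€443,249.18

Line 1 (42.67, Naros, 12,252 units, €2,372,232.24):
Code 42.67 is under a tariff-rate quota (threshold 4,990 units). In-quota: 4,990 units at 7%; over-quota: 7,262 units at 19.5%.
Pro-rata value split: in-quota = €2,372,232.24 × 4,990/12,252 = €966,163.80; over-quota = €2,372,232.24 − €966,163.80 = €1,406,068.44.
In-quota duty = €966,163.80 × 7% = €67,631.47. Over-quota duty = €1,406,068.44 × 19.5% = €274,183.35.
Line duty = €67,631.47 + €274,183.35 = €341,814.82.
Line 2 (40.15, Naros, 365 units, €49,384.50):
Base rate for 40.15 is 21.5%.
40.15 has an FTA preferential rate, but origin Naros is not Junos; base rate stands.
Additional duty on 40.15 from Naros: +29.2%. Applied ad valorem rate: 21.5% + 29.2% = 50.7%.
Duty = €49,384.50 × 50.7% = €25,037.94.
Line 3 (04.56, Junos, 3,054 liters, €363,792.48):
Base rate for 04.56 is 30%.
Origin Junos qualifies under the Fenmark–Junos agreement and 04.56 is covered: preferential rate 21% applies instead.
The additional-duty order on 04.56 targets Naros, not Junos; it does not apply.
Duty = €363,792.48 × 21% = €76,396.42.
Total = €341,814.82 + €25,037.94 + €76,396.42 = €443,249.18.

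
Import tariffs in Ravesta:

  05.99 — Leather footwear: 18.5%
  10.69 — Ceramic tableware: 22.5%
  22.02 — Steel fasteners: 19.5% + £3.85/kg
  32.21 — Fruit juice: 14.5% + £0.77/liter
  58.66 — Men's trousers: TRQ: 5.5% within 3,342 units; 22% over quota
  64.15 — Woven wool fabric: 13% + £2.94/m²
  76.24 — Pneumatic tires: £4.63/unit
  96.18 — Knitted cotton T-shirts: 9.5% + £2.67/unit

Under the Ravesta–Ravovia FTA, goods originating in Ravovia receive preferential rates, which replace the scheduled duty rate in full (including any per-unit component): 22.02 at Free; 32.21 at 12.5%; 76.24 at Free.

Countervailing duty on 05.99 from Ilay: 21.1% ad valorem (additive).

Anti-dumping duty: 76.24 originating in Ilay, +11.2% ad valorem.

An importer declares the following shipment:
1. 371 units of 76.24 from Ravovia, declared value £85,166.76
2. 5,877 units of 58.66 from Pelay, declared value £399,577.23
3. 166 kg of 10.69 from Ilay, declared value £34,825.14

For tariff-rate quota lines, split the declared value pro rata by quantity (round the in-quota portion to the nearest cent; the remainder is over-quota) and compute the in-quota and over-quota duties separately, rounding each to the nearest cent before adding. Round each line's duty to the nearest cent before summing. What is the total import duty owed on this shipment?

Line 1 (76.24, Ravovia, 371 units, £85,166.76):
Base rate for 76.24 is £4.63/unit.
Origin Ravovia qualifies under the Ravesta–Ravovia agreement and 76.24 is covered: preferential rate Free applies instead.
The additional-duty order on 76.24 targets Ilay, not Ravovia; it does not apply.
Duty = £85,166.76 × 0% = £0.00.
Line 2 (58.66, Pelay, 5,877 units, £399,577.23):
Code 58.66 is under a tariff-rate quota (threshold 3,342 units). In-quota: 3,342 units at 5.5%; over-quota: 2,535 units at 22%.
Pro-rata value split: in-quota = £399,577.23 × 3,342/5,877 = £227,222.58; over-quota = £399,577.23 − £227,222.58 = £172,354.65.
In-quota duty = £227,222.58 × 5.5% = £12,497.24. Over-quota duty = £172,354.65 × 22% = £37,918.02.
Line duty = £12,497.24 + £37,918.02 = £50,415.26.
Line 3 (10.69, Ilay, 166 kg, £34,825.14):
Base rate for 10.69 is 22.5%.
Duty = £34,825.14 × 22.5% = £7,835.66.
Total = £0.00 + £50,415.26 + £7,835.66 = £58,250.92.

£58,250.92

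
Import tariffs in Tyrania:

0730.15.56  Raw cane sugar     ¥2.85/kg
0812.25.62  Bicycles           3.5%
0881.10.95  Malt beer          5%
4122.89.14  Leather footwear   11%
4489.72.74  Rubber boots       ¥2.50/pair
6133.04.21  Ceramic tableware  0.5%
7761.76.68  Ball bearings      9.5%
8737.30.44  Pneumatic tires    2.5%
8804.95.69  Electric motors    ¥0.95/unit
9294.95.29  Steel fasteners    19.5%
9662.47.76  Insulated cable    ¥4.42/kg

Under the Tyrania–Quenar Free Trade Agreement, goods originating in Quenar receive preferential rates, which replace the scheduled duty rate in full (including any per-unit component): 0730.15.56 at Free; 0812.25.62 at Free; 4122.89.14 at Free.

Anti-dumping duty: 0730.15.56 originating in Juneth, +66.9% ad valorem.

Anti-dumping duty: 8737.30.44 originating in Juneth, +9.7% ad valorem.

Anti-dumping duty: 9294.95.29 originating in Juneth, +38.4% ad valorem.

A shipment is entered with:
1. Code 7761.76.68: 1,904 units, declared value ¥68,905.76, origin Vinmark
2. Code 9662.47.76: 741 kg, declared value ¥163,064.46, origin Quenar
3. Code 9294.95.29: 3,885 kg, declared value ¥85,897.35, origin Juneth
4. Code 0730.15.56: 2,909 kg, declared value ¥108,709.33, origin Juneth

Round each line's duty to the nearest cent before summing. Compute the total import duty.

Line 1 (7761.76.68, Vinmark, 1,904 units, ¥68,905.76):
Base rate for 7761.76.68 is 9.5%.
Duty = ¥68,905.76 × 9.5% = ¥6,546.05.
Line 2 (9662.47.76, Quenar, 741 kg, ¥163,064.46):
Base rate for 9662.47.76 is ¥4.42/kg.
Origin Quenar is the FTA partner but 9662.47.76 is not on the preference list; base rate stands.
Duty = 741 × ¥4.42 = ¥3,275.22.
Line 3 (9294.95.29, Juneth, 3,885 kg, ¥85,897.35):
Base rate for 9294.95.29 is 19.5%.
Additional duty on 9294.95.29 from Juneth: +38.4%. Applied ad valorem rate: 19.5% + 38.4% = 57.9%.
Duty = ¥85,897.35 × 57.9% = ¥49,734.57.
Line 4 (0730.15.56, Juneth, 2,909 kg, ¥108,709.33):
Base rate for 0730.15.56 is ¥2.85/kg.
0730.15.56 has an FTA preferential rate, but origin Juneth is not Quenar; base rate stands.
Additional duty on 0730.15.56 from Juneth: +66.9% ad valorem. Applied ad valorem rate = 66.9%.
Duty = ¥108,709.33 × 66.9% + 2,909 × ¥2.85 = ¥81,017.19.
Total = ¥6,546.05 + ¥3,275.22 + ¥49,734.57 + ¥81,017.19 = ¥140,573.03.

¥140,573.03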